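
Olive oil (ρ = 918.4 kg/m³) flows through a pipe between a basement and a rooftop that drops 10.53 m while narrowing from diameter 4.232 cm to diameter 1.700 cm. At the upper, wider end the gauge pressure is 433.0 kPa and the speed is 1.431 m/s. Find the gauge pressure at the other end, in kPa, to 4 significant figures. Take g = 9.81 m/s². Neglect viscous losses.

The volume flow rate is constant, so v₂ = (A₁/A₂)v₁ = (14.07/2.270)·1.431 = 8.868 m/s.
Applying Bernoulli between the two ends and solving for P₂: P₂ = P₁ + ½ρ(v₁² − v₂²) − ρgΔh.
P₂ = 433000 + ½·918.4·(1.431² − 8.868²) − 918.4·9.81·(−10.53) = 433000 + (-35170) − (-94870) = 492700 Pa.

P₂ ≈ 492.7 kPa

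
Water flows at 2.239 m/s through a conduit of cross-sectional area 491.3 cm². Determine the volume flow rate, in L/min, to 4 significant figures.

Q = A·v = 0.04913 m² × 2.239 m/s = 0.1100 m³/s.
Converting: 0.1100 m³/s × 60000 = 6600 L/min.

Q ≈ 6600 L/min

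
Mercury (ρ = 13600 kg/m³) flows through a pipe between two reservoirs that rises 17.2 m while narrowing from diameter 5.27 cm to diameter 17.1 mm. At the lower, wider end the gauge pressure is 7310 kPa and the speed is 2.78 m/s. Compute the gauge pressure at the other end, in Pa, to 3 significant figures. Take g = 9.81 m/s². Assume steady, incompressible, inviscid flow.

Continuity gives A₁v₁ = A₂v₂, so v₂ = (21.8 cm²)/(2.30 cm²) × 2.78 m/s = 26.4 m/s.
Applying Bernoulli between the two ends and solving for P₂: P₂ = P₁ + ½ρ(v₁² − v₂²) − ρgΔh.
P₂ = 7310000 + ½·13600·(2.78² − 26.4²) − 13600·9.81·(+17.2) = 7310000 + (-4690000) − (2290000) = 327000 Pa.

P₂ ≈ 327000 Pa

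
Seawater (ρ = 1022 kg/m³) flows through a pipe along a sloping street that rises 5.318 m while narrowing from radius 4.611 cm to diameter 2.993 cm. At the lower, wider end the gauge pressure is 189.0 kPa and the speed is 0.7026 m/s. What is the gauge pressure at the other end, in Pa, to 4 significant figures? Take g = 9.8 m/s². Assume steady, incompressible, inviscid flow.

The volume flow rate is constant, so v₂ = (A₁/A₂)v₁ = (66.79/7.036)·0.7026 = 6.670 m/s.
Applying Bernoulli between the two ends and solving for P₂: P₂ = P₁ + ½ρ(v₁² − v₂²) − ρgΔh.
P₂ = 189000 + ½·1022·(0.7026² − 6.670²) − 1022·9.8·(+5.318) = 189000 + (-22480) − (53260) = 113300 Pa.

P₂ ≈ 113300 Pa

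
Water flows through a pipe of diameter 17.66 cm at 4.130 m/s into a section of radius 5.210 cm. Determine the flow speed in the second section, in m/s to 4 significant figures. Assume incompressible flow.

v₂ = 11.86 m/s

By continuity, v₂ = v₁·A₁/A₂ = 4.130·(244.9/85.28) = 11.86 m/s.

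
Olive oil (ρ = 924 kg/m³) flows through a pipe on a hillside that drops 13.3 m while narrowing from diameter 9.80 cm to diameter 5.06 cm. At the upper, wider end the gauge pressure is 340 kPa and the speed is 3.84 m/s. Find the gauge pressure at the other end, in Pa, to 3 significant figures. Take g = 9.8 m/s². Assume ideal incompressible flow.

Mass conservation (A₁v₁ = A₂v₂) gives v₂ = 3.84 × 75.4/20.1 = 14.4 m/s.
Applying Bernoulli between the two ends and solving for P₂: P₂ = P₁ + ½ρ(v₁² − v₂²) − ρgΔh.
P₂ = 340000 + ½·924·(3.84² − 14.4²) − 924·9.8·(−13.3) = 340000 + (-89000) − (-120000) = 371000 Pa.

371000 Pa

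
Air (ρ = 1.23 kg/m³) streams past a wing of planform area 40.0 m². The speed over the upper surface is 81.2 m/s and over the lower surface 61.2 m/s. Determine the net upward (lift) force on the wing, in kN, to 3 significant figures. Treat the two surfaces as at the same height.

70.1 kN

With equal heights on the two surfaces, Bernoulli gives P_lower − P_upper = ½ρ(v_upper² − v_lower²).
ΔP = ½·1.23·(81.2² − 61.2²) = 1750 Pa.
Lift = ΔP · A = 1750 × 40.0 = 70100 N.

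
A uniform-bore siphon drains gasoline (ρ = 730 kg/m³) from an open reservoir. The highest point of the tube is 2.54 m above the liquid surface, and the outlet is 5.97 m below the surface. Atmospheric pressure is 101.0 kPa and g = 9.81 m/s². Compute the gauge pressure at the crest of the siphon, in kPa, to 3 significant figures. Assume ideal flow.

Bernoulli surface→outlet gives ½v² = g·h_out, so v = √(2·9.81·5.97) = 10.8 m/s.
The bore is uniform, so the speed at the crest is the same v. Bernoulli surface→crest: P_atm = P_top + ½ρv² + ρg·h_top.
P_top = 101000 − ½·730·10.8² − 730·9.81·2.54 = 40100 Pa. So P_gauge = P_top − P_atm = -60900 Pa.

P_gauge = -60.9 kPa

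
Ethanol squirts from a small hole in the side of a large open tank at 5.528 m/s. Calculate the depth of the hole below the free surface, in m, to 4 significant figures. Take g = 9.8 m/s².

h = 1.559 m

Torricelli: v = √(2gh), so h = v²/(2g).
h = 5.528²/(2·9.8) = 30.56/19.60 = 1.559 m.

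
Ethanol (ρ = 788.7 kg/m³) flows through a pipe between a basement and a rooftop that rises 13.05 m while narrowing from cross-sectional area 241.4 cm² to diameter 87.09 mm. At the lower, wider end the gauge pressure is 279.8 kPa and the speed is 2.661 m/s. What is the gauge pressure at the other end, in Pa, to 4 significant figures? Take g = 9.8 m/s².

P₂ ≈ 135900 Pa

Continuity gives A₁v₁ = A₂v₂, so v₂ = (241.4 cm²)/(59.57 cm²) × 2.661 m/s = 10.78 m/s.
Energy conservation along the streamline gives P₂ = P₁ − ½ρ(v₂² − v₁²) − ρg(h₂ − h₁).
P₂ = 279800 + ½·788.7·(2.661² − 10.78²) − 788.7·9.8·(+13.05) = 279800 + (-43060) − (100900) = 135900 Pa.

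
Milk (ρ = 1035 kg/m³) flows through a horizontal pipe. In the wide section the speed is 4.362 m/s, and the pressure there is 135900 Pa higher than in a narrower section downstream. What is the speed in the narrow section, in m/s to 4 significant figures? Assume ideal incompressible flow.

Along the level pipe P + ½ρv² is conserved, hence v₂² = v₁² + 2(P₁ − P₂)/ρ.
v₂ = √(4.362² + 2·135900/1035) = √(19.03 + 262.6) = 16.78 m/s.

16.78 m/s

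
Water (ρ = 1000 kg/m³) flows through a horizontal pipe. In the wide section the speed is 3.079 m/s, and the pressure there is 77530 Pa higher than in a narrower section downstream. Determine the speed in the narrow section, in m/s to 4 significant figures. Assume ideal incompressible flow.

v₂ = 12.83 m/s

Horizontal Bernoulli: P₁ + ½ρv₁² = P₂ + ½ρv₂², so v₂² = v₁² + 2(P₁ − P₂)/ρ.
v₂ = √(3.079² + 2·77530/1000) = √(9.480 + 155.1) = 12.83 m/s.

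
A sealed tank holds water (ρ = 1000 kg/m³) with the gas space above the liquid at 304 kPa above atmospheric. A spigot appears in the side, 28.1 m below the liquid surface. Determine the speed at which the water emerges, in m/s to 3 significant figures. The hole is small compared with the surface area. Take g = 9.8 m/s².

Take point 1 at the surface (v₁ ≈ 0) and point 2 at the hole (at atmospheric pressure). Bernoulli: P₁ + ρg h = P_atm + ½ρv₂².
With P₁ − P_atm = 304000 Pa, v₂ = √(2gh + 2ΔP/ρ) = √(2·9.8·28.1 + 2·304000/1000) = 34.0 m/s.

v ≈ 34.0 m/s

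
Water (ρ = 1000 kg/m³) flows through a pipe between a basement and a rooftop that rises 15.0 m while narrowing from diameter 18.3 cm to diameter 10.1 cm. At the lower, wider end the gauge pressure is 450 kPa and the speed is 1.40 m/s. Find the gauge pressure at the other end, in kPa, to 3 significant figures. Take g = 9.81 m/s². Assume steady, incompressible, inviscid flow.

By continuity, v₂ = v₁·A₁/A₂ = 1.40·(263/80.1) = 4.60 m/s.
Energy conservation along the streamline gives P₂ = P₁ − ½ρ(v₂² − v₁²) − ρg(h₂ − h₁).
P₂ = 450000 + ½·1000·(1.40² − 4.60²) − 1000·9.81·(+15.0) = 450000 + (-9580) − (147000) = 293000 Pa.

293 kPa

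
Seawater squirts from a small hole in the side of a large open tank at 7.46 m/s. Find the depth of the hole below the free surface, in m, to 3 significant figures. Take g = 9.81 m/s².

Inverting v = √(2gh) gives h = v² / 2g.
h = 7.46²/(2·9.81) = 55.7/19.62 = 2.84 m.

h ≈ 2.84 m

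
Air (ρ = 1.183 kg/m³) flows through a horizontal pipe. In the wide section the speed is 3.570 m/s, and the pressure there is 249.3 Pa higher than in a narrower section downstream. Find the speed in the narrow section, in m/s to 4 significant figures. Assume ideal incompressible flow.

Horizontal Bernoulli: P₁ + ½ρv₁² = P₂ + ½ρv₂², so v₂² = v₁² + 2(P₁ − P₂)/ρ.
v₂ = √(3.570² + 2·249.3/1.183) = √(12.74 + 421.5) = 20.84 m/s.

v₂ ≈ 20.84 m/s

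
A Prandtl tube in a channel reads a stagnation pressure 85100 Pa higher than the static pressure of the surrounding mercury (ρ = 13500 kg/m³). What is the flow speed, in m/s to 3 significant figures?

The dynamic pressure equals the rise in static pressure at the stagnation point: ΔP = ½ρv².
v = √(2ΔP/ρ) = √(2·85100/13500) = 3.55 m/s.

v ≈ 3.55 m/s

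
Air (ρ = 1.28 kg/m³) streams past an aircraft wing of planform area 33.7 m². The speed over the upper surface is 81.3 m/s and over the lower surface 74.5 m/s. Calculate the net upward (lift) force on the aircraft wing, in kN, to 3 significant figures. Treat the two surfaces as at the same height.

With equal heights on the two surfaces, Bernoulli gives P_lower − P_upper = ½ρ(v_upper² − v_lower²).
ΔP = ½·1.28·(81.3² − 74.5²) = 678 Pa.
Lift = ΔP · A = 678 × 33.7 = 22900 N.

F ≈ 22.9 kN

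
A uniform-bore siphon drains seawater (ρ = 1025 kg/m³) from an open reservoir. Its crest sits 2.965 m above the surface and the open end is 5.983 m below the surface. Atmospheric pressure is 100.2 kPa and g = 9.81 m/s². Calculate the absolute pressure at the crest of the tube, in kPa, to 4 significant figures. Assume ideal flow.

Bernoulli surface→outlet gives ½v² = g·h_out, so v = √(2·9.81·5.983) = 10.83 m/s.
With constant cross-section the crest speed equals v; applying Bernoulli from the surface up to the crest, P_top = P_atm − ½ρv² − ρg·h_top.
P_top = 100200 − ½·1025·10.83² − 1025·9.81·2.965 = 10230 Pa.

10.23 kPa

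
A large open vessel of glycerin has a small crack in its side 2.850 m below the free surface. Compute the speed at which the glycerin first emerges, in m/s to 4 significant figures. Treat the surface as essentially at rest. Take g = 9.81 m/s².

Torricelli's result v = √(2gh) gives v = √(2·9.81·2.850) = 7.478 m/s.

v ≈ 7.478 m/s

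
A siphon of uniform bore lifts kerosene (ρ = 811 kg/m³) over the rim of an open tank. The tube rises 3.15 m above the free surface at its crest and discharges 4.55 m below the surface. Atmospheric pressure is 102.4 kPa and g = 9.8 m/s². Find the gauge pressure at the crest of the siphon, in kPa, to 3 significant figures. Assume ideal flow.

Bernoulli surface→outlet gives ½v² = g·h_out, so v = √(2·9.8·4.55) = 9.44 m/s.
The bore is uniform, so the speed at the crest is the same v. Bernoulli surface→crest: P_atm = P_top + ½ρv² + ρg·h_top.
P_top = 102400 − ½·811·9.44² − 811·9.8·3.15 = 41200 Pa. So P_gauge = P_top − P_atm = -61200 Pa.

P_gauge = -61.2 kPa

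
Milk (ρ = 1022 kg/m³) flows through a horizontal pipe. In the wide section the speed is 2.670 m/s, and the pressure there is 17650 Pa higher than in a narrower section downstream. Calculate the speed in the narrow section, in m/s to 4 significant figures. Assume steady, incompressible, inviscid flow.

v₂ = 6.455 m/s

Along the level pipe P + ½ρv² is conserved, hence v₂² = v₁² + 2(P₁ − P₂)/ρ.
v₂ = √(2.670² + 2·17650/1022) = √(7.129 + 34.54) = 6.455 m/s.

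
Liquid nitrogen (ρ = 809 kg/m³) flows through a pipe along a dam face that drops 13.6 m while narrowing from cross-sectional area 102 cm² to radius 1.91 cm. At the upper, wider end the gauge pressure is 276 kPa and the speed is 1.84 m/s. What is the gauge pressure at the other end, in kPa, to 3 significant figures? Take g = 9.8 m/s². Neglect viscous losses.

Continuity gives A₁v₁ = A₂v₂, so v₂ = (102 cm²)/(11.5 cm²) × 1.84 m/s = 16.4 m/s.
Applying Bernoulli between the two ends and solving for P₂: P₂ = P₁ + ½ρ(v₁² − v₂²) − ρgΔh.
P₂ = 276000 + ½·809·(1.84² − 16.4²) − 809·9.8·(−13.6) = 276000 + (-107000) − (-108000) = 277000 Pa.

277 kPa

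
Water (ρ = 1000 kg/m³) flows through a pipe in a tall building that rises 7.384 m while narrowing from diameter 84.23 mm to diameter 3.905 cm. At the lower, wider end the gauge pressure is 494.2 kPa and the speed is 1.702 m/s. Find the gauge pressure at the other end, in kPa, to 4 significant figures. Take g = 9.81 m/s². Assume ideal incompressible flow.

Continuity gives A₁v₁ = A₂v₂, so v₂ = (55.72 cm²)/(11.98 cm²) × 1.702 m/s = 7.919 m/s.
Energy conservation along the streamline gives P₂ = P₁ − ½ρ(v₂² − v₁²) − ρg(h₂ − h₁).
P₂ = 494200 + ½·1000·(1.702² − 7.919²) − 1000·9.81·(+7.384) = 494200 + (-29900) − (72440) = 391900 Pa.

P₂ ≈ 391.9 kPa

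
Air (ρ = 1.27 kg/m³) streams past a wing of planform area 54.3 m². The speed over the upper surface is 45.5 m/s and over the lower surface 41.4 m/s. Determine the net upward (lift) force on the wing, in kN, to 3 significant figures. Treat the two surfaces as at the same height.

The faster flow above has the lower pressure; Bernoulli (same height) gives ΔP = ½ρ(v_up² − v_low²).
ΔP = ½·1.27·(45.5² − 41.4²) = 226 Pa.
Lift = ΔP · A = 226 × 54.3 = 12300 N.

12.3 kN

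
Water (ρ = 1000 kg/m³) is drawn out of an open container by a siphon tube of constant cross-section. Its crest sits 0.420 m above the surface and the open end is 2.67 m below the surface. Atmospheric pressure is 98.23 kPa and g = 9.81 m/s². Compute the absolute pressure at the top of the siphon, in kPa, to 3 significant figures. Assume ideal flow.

From the surface to the outlet (both open to atmosphere, surface at rest): v = √(2g·h_out) = √(2·9.81·2.67) = 7.24 m/s.
The bore is uniform, so the speed at the crest is the same v. Bernoulli surface→crest: P_atm = P_top + ½ρv² + ρg·h_top.
P_top = 98230 − ½·1000·7.24² − 1000·9.81·0.420 = 67900 Pa.

P_top = 67.9 kPa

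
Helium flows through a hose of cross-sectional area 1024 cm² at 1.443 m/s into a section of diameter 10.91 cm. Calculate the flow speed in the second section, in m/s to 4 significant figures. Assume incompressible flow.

By continuity, v₂ = v₁·A₁/A₂ = 1.443·(1024/93.48) = 15.81 m/s.

v₂ = 15.81 m/s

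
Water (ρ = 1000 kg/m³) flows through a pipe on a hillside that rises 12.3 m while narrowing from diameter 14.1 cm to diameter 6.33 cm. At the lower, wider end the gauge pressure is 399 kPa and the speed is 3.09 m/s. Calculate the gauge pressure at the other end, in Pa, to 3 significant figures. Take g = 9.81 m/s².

P₂ = 166000 Pa

The volume flow rate is constant, so v₂ = (A₁/A₂)v₁ = (156/31.5)·3.09 = 15.3 m/s.
Energy conservation along the streamline gives P₂ = P₁ − ½ρ(v₂² − v₁²) − ρg(h₂ − h₁).
P₂ = 399000 + ½·1000·(3.09² − 15.3²) − 1000·9.81·(+12.3) = 399000 + (-113000) − (121000) = 166000 Pa.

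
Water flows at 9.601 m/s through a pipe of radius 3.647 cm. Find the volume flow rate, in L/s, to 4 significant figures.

Q ≈ 40.12 L/s

Q = A·v = 0.004179 m² × 9.601 m/s = 0.04012 m³/s.
Converting: 0.04012 m³/s × 1000 = 40.12 L/s.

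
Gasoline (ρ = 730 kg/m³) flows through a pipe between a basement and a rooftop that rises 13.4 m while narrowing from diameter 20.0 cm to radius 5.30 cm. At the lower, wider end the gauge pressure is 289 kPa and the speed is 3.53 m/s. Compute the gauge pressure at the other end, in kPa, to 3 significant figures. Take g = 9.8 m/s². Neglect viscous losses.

Continuity gives A₁v₁ = A₂v₂, so v₂ = (314 cm²)/(88.2 cm²) × 3.53 m/s = 12.6 m/s.
Energy conservation along the streamline gives P₂ = P₁ − ½ρ(v₂² − v₁²) − ρg(h₂ − h₁).
P₂ = 289000 + ½·730·(3.53² − 12.6²) − 730·9.8·(+13.4) = 289000 + (-53100) − (95900) = 140000 Pa.

P₂ ≈ 140 kPa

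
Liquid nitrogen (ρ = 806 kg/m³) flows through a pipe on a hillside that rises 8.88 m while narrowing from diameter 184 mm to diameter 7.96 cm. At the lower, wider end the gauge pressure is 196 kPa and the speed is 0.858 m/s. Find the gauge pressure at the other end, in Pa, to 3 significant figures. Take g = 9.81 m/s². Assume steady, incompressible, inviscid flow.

P₂ = 118000 Pa

The volume flow rate is constant, so v₂ = (A₁/A₂)v₁ = (266/49.8)·0.858 = 4.58 m/s.
Applying Bernoulli between the two ends and solving for P₂: P₂ = P₁ + ½ρ(v₁² − v₂²) − ρgΔh.
P₂ = 196000 + ½·806·(0.858² − 4.58²) − 806·9.81·(+8.88) = 196000 + (-8170) − (70200) = 118000 Pa.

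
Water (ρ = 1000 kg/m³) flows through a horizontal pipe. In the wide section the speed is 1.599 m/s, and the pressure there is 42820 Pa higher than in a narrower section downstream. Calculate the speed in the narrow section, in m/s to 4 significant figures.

Along the level pipe P + ½ρv² is conserved, hence v₂² = v₁² + 2(P₁ − P₂)/ρ.
v₂ = √(1.599² + 2·42820/1000) = √(2.557 + 85.64) = 9.391 m/s.

v₂ ≈ 9.391 m/s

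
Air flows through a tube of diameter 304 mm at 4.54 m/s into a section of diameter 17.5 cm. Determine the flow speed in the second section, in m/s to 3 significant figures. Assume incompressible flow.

Mass conservation (A₁v₁ = A₂v₂) gives v₂ = 4.54 × 726/241 = 13.7 m/s.

13.7 m/s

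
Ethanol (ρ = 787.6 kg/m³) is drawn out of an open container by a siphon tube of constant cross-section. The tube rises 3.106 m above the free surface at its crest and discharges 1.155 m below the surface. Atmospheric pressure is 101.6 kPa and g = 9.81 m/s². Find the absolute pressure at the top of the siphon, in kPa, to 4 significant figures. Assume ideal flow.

68.68 kPa

Bernoulli surface→outlet gives ½v² = g·h_out, so v = √(2·9.81·1.155) = 4.760 m/s.
Continuity keeps v the same throughout the tube; from surface to crest, P_atm + 0 = P_top + ½ρv² + ρg·h_top.
P_top = 101600 − ½·787.6·4.760² − 787.6·9.81·3.106 = 68680 Pa.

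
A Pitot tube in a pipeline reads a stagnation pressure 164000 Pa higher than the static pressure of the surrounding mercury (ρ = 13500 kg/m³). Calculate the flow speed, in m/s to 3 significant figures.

v ≈ 4.93 m/s

At the stagnation point the flow is brought to rest, so Bernoulli gives P_stag − P_static = ½ρv².
v = √(2ΔP/ρ) = √(2·164000/13500) = 4.93 m/s.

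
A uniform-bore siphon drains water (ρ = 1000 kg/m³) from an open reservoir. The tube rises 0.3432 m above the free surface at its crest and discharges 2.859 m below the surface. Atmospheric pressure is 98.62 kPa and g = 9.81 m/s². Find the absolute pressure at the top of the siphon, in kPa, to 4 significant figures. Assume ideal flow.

67.21 kPa

From the surface to the outlet (both open to atmosphere, surface at rest): v = √(2g·h_out) = √(2·9.81·2.859) = 7.490 m/s.
With constant cross-section the crest speed equals v; applying Bernoulli from the surface up to the crest, P_top = P_atm − ½ρv² − ρg·h_top.
P_top = 98620 − ½·1000·7.490² − 1000·9.81·0.3432 = 67210 Pa.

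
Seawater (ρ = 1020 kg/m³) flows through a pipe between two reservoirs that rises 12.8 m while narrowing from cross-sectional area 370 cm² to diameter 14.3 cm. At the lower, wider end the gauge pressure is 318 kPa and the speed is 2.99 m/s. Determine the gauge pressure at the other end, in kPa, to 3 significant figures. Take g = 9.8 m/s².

By continuity, v₂ = v₁·A₁/A₂ = 2.99·(370/161) = 6.89 m/s.
Bernoulli: P₁ + ½ρv₁² + ρg h₁ = P₂ + ½ρv₂² + ρg h₂, so P₂ = P₁ + ½ρ(v₁² − v₂²) − ρg(h₂ − h₁).
P₂ = 318000 + ½·1020·(2.99² − 6.89²) − 1020·9.8·(+12.8) = 318000 + (-19600) − (128000) = 170000 Pa.

170 kPa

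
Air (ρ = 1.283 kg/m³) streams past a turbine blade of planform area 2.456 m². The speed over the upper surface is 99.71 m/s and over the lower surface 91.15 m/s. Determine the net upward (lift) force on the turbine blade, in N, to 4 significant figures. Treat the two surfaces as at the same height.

2574 N

From P + ½ρv² = const at equal height, P_low − P_up = ½ρ(v_up² − v_low²).
ΔP = ½·1.283·(99.71² − 91.15²) = 1048 Pa.
Lift = ΔP · A = 1048 × 2.456 = 2574 N.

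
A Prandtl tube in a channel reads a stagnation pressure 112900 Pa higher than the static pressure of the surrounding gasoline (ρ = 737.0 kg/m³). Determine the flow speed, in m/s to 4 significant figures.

v ≈ 17.50 m/s

At the stagnation point the flow is brought to rest, so Bernoulli gives P_stag − P_static = ½ρv².
v = √(2ΔP/ρ) = √(2·112900/737.0) = 17.50 m/s.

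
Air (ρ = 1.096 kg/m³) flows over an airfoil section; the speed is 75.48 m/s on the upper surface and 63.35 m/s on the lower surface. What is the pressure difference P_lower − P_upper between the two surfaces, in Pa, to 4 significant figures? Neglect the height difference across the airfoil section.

With negligible Δh, P + ½ρv² is constant, so P_low − P_up = ½ρ(v_up² − v_low²).
ΔP = ½·1.096·(75.48² − 63.35²) = 922.8 Pa.

ΔP ≈ 922.8 Pa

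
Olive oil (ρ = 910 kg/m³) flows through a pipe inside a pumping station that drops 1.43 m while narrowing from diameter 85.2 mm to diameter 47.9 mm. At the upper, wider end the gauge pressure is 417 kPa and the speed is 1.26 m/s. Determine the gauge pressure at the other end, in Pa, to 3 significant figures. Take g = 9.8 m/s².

P₂ ≈ 423000 Pa

Continuity gives A₁v₁ = A₂v₂, so v₂ = (57.0 cm²)/(18.0 cm²) × 1.26 m/s = 3.99 m/s.
Applying Bernoulli between the two ends and solving for P₂: P₂ = P₁ + ½ρ(v₁² − v₂²) − ρgΔh.
P₂ = 417000 + ½·910·(1.26² − 3.99²) − 910·9.8·(−1.43) = 417000 + (-6510) − (-12800) = 423000 Pa.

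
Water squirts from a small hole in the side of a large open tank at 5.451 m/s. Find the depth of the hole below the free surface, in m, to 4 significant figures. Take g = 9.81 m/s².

h ≈ 1.514 m

For a small hole in a large open tank, ½v² = gh, giving h = v²/(2g).
h = 5.451²/(2·9.81) = 29.71/19.62 = 1.514 m.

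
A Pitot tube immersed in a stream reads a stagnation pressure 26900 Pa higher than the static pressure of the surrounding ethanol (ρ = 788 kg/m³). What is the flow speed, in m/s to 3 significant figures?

Bernoulli between the free stream and the stagnation point: ½ρv² = P_stag − P_static.
v = √(2ΔP/ρ) = √(2·26900/788) = 8.26 m/s.

v = 8.26 m/s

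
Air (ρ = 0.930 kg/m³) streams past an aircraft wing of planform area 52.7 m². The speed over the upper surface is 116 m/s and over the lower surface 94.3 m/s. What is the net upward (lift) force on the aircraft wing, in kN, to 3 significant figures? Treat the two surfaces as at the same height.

With equal heights on the two surfaces, Bernoulli gives P_lower − P_upper = ½ρ(v_upper² − v_lower²).
ΔP = ½·0.930·(116² − 94.3²) = 2120 Pa.
Lift = ΔP · A = 2120 × 52.7 = 112000 N.

F = 112 kN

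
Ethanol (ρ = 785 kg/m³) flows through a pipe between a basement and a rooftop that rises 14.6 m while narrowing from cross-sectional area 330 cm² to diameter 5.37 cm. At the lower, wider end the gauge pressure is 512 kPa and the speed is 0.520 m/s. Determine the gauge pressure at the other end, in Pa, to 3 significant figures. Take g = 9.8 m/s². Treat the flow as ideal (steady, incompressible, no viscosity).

P₂ ≈ 377000 Pa

The volume flow rate is constant, so v₂ = (A₁/A₂)v₁ = (330/22.6)·0.520 = 7.58 m/s.
Bernoulli: P₁ + ½ρv₁² + ρg h₁ = P₂ + ½ρv₂² + ρg h₂, so P₂ = P₁ + ½ρ(v₁² − v₂²) − ρg(h₂ − h₁).
P₂ = 512000 + ½·785·(0.520² − 7.58²) − 785·9.8·(+14.6) = 512000 + (-22400) − (112000) = 377000 Pa.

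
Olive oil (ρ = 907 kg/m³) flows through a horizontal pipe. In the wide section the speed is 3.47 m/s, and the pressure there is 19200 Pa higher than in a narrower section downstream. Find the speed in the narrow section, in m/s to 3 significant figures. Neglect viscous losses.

7.37 m/s

Along the level pipe P + ½ρv² is conserved, hence v₂² = v₁² + 2(P₁ − P₂)/ρ.
v₂ = √(3.47² + 2·19200/907) = √(12.0 + 42.3) = 7.37 m/s.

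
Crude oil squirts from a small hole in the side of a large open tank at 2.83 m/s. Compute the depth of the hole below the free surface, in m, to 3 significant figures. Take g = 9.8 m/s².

For a small hole in a large open tank, ½v² = gh, giving h = v²/(2g).
h = 2.83²/(2·9.8) = 8.01/19.60 = 0.409 m.

h ≈ 0.409 m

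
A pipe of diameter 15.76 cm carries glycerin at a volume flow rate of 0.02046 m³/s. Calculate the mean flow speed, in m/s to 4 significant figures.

v ≈ 1.049 m/s

Q = 0.02046 m³/s = 0.02046 m³/s.
v = Q/A = 0.02046 / 0.01951 = 1.049 m/s.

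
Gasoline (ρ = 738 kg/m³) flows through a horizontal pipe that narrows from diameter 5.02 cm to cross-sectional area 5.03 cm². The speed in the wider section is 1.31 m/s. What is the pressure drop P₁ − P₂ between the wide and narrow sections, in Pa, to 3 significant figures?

Mass conservation (A₁v₁ = A₂v₂) gives v₂ = 1.31 × 19.8/5.03 = 5.15 m/s.
Bernoulli (h₁ = h₂): P₁ − P₂ = ½ρ(v₂² − v₁²).
P₁ − P₂ = ½·738·(5.15² − 1.31²) = ½·738·24.9 = 9170 Pa.

9170 Pa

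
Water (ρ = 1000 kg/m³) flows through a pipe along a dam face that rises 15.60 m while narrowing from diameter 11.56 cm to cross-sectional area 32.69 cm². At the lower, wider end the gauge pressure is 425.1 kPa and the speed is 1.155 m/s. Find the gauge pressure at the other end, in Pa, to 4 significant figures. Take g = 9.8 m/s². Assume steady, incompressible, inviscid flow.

P₂ ≈ 266000 Pa

By continuity, v₂ = v₁·A₁/A₂ = 1.155·(105.0/32.69) = 3.708 m/s.
Bernoulli: P₁ + ½ρv₁² + ρg h₁ = P₂ + ½ρv₂² + ρg h₂, so P₂ = P₁ + ½ρ(v₁² − v₂²) − ρg(h₂ − h₁).
P₂ = 425100 + ½·1000·(1.155² − 3.708²) − 1000·9.8·(+15.60) = 425100 + (-6209) − (152900) = 266000 Pa.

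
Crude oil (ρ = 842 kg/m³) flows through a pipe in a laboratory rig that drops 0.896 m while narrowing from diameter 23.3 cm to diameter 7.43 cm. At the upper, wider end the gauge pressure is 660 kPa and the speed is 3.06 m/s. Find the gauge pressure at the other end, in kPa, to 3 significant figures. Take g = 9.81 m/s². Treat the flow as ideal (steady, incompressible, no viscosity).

P₂ ≈ 290 kPa

By continuity, v₂ = v₁·A₁/A₂ = 3.06·(426/43.4) = 30.1 m/s.
Bernoulli: P₁ + ½ρv₁² + ρg h₁ = P₂ + ½ρv₂² + ρg h₂, so P₂ = P₁ + ½ρ(v₁² − v₂²) − ρg(h₂ − h₁).
P₂ = 660000 + ½·842·(3.06² − 30.1²) − 842·9.81·(−0.896) = 660000 + (-377000) − (-7400) = 290000 Pa.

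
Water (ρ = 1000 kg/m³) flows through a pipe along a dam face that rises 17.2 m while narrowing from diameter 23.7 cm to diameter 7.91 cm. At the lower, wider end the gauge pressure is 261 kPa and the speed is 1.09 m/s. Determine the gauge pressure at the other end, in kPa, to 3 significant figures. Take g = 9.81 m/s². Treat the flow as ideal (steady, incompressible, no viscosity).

P₂ ≈ 45.0 kPa

Continuity gives A₁v₁ = A₂v₂, so v₂ = (441 cm²)/(49.1 cm²) × 1.09 m/s = 9.79 m/s.
Bernoulli: P₁ + ½ρv₁² + ρg h₁ = P₂ + ½ρv₂² + ρg h₂, so P₂ = P₁ + ½ρ(v₁² − v₂²) − ρg(h₂ − h₁).
P₂ = 261000 + ½·1000·(1.09² − 9.79²) − 1000·9.81·(+17.2) = 261000 + (-47300) − (169000) = 45000 Pa.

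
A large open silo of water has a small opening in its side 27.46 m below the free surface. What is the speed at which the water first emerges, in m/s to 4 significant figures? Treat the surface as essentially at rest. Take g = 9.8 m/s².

Bernoulli from surface to hole (P equal, v_surface ≈ 0): v = √(2gh) = √(2×9.8×27.46) = 23.20 m/s.

v ≈ 23.20 m/s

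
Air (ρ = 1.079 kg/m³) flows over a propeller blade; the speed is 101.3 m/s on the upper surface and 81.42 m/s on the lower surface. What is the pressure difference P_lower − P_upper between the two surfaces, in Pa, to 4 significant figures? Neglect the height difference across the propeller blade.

ΔP ≈ 1960 Pa

With negligible Δh, P + ½ρv² is constant, so P_low − P_up = ½ρ(v_up² − v_low²).
ΔP = ½·1.079·(101.3² − 81.42²) = 1960 Pa.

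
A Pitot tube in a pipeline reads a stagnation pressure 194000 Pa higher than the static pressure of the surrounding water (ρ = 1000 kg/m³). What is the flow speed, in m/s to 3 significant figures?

v ≈ 19.7 m/s

Bernoulli between the free stream and the stagnation point: ½ρv² = P_stag − P_static.
v = √(2ΔP/ρ) = √(2·194000/1000) = 19.7 m/s.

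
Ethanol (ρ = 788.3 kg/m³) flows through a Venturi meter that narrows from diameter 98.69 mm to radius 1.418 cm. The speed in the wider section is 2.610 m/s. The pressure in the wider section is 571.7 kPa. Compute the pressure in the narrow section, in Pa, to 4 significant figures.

Mass conservation (A₁v₁ = A₂v₂) gives v₂ = 2.610 × 76.50/6.317 = 31.61 m/s.
With no height change, Bernoulli's equation is P₁ + ½ρv₁² = P₂ + ½ρv₂².
P₂ = P₁ − ½ρ(v₂² − v₁²) = 571700 − ½·788.3·(31.61² − 2.610²) = 571700 − 391100 = 180600 Pa.

180600 Pa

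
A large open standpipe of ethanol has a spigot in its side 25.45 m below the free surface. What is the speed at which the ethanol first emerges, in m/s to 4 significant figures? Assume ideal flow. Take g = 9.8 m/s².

Torricelli's result v = √(2gh) gives v = √(2·9.8·25.45) = 22.33 m/s.

v ≈ 22.33 m/s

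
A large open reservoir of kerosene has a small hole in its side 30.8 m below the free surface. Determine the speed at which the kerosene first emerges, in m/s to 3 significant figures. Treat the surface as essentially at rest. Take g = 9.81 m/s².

v ≈ 24.6 m/s

Bernoulli from surface to hole (P equal, v_surface ≈ 0): v = √(2gh) = √(2×9.81×30.8) = 24.6 m/s.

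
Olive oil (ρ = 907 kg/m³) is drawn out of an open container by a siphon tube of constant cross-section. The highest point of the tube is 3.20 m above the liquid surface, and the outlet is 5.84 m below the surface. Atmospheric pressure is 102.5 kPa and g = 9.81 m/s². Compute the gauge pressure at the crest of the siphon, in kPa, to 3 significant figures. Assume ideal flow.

P_gauge ≈ -80.4 kPa

The outlet speed comes from Torricelli: v = √(2g·5.84) = 10.7 m/s.
Continuity keeps v the same throughout the tube; from surface to crest, P_atm + 0 = P_top + ½ρv² + ρg·h_top.
P_top = 102500 − ½·907·10.7² − 907·9.81·3.20 = 22100 Pa. So P_gauge = P_top − P_atm = -80400 Pa.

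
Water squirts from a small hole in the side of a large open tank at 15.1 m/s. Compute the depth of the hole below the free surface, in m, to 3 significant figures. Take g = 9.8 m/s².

h ≈ 11.6 m

Torricelli: v = √(2gh), so h = v²/(2g).
h = 15.1²/(2·9.8) = 228/19.60 = 11.6 m.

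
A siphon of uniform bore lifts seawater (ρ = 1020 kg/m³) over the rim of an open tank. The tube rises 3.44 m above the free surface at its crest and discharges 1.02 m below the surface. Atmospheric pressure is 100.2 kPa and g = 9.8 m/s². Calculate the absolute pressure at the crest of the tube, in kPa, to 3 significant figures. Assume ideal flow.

Bernoulli surface→outlet gives ½v² = g·h_out, so v = √(2·9.8·1.02) = 4.47 m/s.
Continuity keeps v the same throughout the tube; from surface to crest, P_atm + 0 = P_top + ½ρv² + ρg·h_top.
P_top = 100200 − ½·1020·4.47² − 1020·9.8·3.44 = 55600 Pa.

P_top ≈ 55.6 kPa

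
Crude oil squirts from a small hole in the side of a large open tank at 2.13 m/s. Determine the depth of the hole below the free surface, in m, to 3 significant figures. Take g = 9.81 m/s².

Torricelli: v = √(2gh), so h = v²/(2g).
h = 2.13²/(2·9.81) = 4.54/19.62 = 0.231 m.

h ≈ 0.231 m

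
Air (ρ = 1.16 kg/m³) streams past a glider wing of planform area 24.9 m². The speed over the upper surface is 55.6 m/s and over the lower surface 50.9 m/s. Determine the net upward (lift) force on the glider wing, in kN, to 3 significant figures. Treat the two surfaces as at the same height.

F = 7.23 kN

With equal heights on the two surfaces, Bernoulli gives P_lower − P_upper = ½ρ(v_upper² − v_lower²).
ΔP = ½·1.16·(55.6² − 50.9²) = 290 Pa.
Lift = ΔP · A = 290 × 24.9 = 7230 N.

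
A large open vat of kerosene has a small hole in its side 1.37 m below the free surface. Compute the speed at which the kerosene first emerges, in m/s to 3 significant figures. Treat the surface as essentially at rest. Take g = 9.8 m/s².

v ≈ 5.18 m/s

Torricelli's result v = √(2gh) gives v = √(2·9.8·1.37) = 5.18 m/s.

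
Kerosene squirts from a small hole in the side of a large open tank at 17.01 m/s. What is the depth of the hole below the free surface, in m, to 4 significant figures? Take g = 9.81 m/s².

14.75 m

Torricelli: v = √(2gh), so h = v²/(2g).
h = 17.01²/(2·9.81) = 289.3/19.62 = 14.75 m.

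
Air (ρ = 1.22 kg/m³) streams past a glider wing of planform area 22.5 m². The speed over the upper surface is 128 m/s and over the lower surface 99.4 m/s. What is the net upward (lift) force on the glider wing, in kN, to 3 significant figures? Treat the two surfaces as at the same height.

F ≈ 89.3 kN

With equal heights on the two surfaces, Bernoulli gives P_lower − P_upper = ½ρ(v_upper² − v_lower²).
ΔP = ½·1.22·(128² − 99.4²) = 3970 Pa.
Lift = ΔP · A = 3970 × 22.5 = 89300 N.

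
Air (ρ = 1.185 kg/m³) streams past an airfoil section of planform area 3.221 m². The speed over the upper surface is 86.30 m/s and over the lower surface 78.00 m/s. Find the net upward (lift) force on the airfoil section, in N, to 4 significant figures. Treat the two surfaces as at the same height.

F = 2603 N

With equal heights on the two surfaces, Bernoulli gives P_lower − P_upper = ½ρ(v_upper² − v_lower²).
ΔP = ½·1.185·(86.30² − 78.00²) = 808.0 Pa.
Lift = ΔP · A = 808.0 × 3.221 = 2603 N.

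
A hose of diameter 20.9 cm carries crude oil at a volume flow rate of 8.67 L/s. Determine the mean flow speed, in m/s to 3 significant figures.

v ≈ 0.253 m/s

Q = 8.67 L/s = 0.00867 m³/s.
v = Q/A = 0.00867 / 0.0343 = 0.253 m/s.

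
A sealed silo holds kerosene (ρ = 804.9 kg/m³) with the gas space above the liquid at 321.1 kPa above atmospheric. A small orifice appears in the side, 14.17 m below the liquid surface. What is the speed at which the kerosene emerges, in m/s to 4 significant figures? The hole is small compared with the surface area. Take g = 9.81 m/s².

Take point 1 at the surface (v₁ ≈ 0) and point 2 at the hole (at atmospheric pressure). Bernoulli: P₁ + ρg h = P_atm + ½ρv₂².
With P₁ − P_atm = 321100 Pa, v₂ = √(2gh + 2ΔP/ρ) = √(2·9.81·14.17 + 2·321100/804.9) = 32.80 m/s.

v = 32.80 m/s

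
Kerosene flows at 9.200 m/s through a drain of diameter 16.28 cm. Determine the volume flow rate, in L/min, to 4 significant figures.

Q = A·v = 0.02082 m² × 9.200 m/s = 0.1915 m³/s.
Converting: 0.1915 m³/s × 60000 = 11490 L/min.

Q ≈ 11490 L/min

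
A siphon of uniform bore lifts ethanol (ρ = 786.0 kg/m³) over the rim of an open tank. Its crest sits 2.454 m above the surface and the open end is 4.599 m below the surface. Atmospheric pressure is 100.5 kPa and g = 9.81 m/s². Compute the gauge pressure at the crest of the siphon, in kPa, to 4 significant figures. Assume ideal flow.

The outlet speed comes from Torricelli: v = √(2g·4.599) = 9.499 m/s.
Continuity keeps v the same throughout the tube; from surface to crest, P_atm + 0 = P_top + ½ρv² + ρg·h_top.
P_top = 100500 − ½·786.0·9.499² − 786.0·9.81·2.454 = 46120 Pa. So P_gauge = P_top − P_atm = -54380 Pa.

P_gauge ≈ -54.38 kPa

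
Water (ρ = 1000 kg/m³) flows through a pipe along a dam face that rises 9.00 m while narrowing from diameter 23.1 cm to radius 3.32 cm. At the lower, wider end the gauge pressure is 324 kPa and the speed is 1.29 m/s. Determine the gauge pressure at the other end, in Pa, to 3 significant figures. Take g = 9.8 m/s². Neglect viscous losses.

Continuity gives A₁v₁ = A₂v₂, so v₂ = (419 cm²)/(34.6 cm²) × 1.29 m/s = 15.6 m/s.
Bernoulli: P₁ + ½ρv₁² + ρg h₁ = P₂ + ½ρv₂² + ρg h₂, so P₂ = P₁ + ½ρ(v₁² − v₂²) − ρg(h₂ − h₁).
P₂ = 324000 + ½·1000·(1.29² − 15.6²) − 1000·9.8·(+9.00) = 324000 + (-121000) − (88200) = 115000 Pa.

P₂ ≈ 115000 Pa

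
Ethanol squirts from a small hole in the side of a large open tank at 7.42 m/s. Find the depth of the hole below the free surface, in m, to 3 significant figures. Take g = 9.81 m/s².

Torricelli: v = √(2gh), so h = v²/(2g).
h = 7.42²/(2·9.81) = 55.1/19.62 = 2.81 m.

h ≈ 2.81 m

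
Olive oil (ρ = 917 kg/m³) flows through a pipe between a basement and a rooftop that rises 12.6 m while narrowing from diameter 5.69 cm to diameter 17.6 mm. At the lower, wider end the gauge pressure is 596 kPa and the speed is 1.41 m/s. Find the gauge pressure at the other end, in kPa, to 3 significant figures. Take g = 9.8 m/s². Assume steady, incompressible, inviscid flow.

Mass conservation (A₁v₁ = A₂v₂) gives v₂ = 1.41 × 25.4/2.43 = 14.7 m/s.
Bernoulli: P₁ + ½ρv₁² + ρg h₁ = P₂ + ½ρv₂² + ρg h₂, so P₂ = P₁ + ½ρ(v₁² − v₂²) − ρg(h₂ − h₁).
P₂ = 596000 + ½·917·(1.41² − 14.7²) − 917·9.8·(+12.6) = 596000 + (-98700) − (113000) = 384000 Pa.

384 kPa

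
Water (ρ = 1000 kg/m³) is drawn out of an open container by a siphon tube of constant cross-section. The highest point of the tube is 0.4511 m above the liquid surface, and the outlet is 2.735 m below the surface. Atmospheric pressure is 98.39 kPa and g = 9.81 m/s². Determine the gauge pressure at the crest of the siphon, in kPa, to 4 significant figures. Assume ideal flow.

The outlet speed comes from Torricelli: v = √(2g·2.735) = 7.325 m/s.
With constant cross-section the crest speed equals v; applying Bernoulli from the surface up to the crest, P_top = P_atm − ½ρv² − ρg·h_top.
P_top = 98390 − ½·1000·7.325² − 1000·9.81·0.4511 = 67130 Pa. So P_gauge = P_top − P_atm = -31260 Pa.

-31.26 kPa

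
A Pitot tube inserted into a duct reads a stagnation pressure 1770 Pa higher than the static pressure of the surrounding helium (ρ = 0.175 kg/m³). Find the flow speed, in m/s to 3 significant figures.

v = 142 m/s

The dynamic pressure equals the rise in static pressure at the stagnation point: ΔP = ½ρv².
v = √(2ΔP/ρ) = √(2·1770/0.175) = 142 m/s.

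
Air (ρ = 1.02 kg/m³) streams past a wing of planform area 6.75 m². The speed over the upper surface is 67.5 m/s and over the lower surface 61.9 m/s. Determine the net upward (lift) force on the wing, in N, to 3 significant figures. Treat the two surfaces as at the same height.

The faster flow above has the lower pressure; Bernoulli (same height) gives ΔP = ½ρ(v_up² − v_low²).
ΔP = ½·1.02·(67.5² − 61.9²) = 370 Pa.
Lift = ΔP · A = 370 × 6.75 = 2490 N.

F ≈ 2490 N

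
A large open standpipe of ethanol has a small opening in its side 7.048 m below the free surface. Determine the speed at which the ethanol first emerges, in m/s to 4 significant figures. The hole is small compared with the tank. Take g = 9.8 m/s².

v ≈ 11.75 m/s

Bernoulli from surface to hole (P equal, v_surface ≈ 0): v = √(2gh) = √(2×9.8×7.048) = 11.75 m/s.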